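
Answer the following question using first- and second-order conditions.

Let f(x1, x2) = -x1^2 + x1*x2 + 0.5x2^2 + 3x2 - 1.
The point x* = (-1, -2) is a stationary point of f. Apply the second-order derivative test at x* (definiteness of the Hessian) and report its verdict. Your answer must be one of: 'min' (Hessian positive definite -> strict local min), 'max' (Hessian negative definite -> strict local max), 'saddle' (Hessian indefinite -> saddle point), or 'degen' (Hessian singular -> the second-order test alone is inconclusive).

Compute the Hessian H = grad^2 f:
  H = [[-2, 1], [1, 1]]
Verify stationarity: grad f(x*) = H x* + g = (0, 0).
Eigenvalues of H: -2.3028, 1.3028.
Eigenvalues have mixed signs, so H is indefinite -> x* is a saddle point.

saddle


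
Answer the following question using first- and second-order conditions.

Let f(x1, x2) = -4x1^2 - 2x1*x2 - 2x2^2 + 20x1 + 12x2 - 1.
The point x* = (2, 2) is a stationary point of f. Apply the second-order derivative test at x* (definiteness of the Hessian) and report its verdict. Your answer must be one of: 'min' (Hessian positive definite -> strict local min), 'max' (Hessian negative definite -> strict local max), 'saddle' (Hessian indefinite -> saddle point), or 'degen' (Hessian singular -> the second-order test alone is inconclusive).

Compute the Hessian H = grad^2 f:
  H = [[-8, -2], [-2, -4]]
Verify stationarity: grad f(x*) = H x* + g = (0, 0).
Eigenvalues of H: -8.8284, -3.1716.
Both eigenvalues < 0, so H is negative definite -> x* is a strict local max.

max


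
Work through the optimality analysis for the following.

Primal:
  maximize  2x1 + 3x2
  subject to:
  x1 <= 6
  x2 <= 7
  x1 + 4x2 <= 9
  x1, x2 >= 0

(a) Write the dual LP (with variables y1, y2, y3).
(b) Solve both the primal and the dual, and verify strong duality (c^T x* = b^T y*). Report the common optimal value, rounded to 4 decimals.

The standard primal-dual pair for 'max c^T x s.t. A x <= b, x >= 0' is:
  Dual:  min b^T y  s.t.  A^T y >= c,  y >= 0.

So the dual LP is:
  minimize  6y1 + 7y2 + 9y3
  subject to:
    y1 + y3 >= 2
    y2 + 4y3 >= 3
    y1, y2, y3 >= 0

Solving the primal: x* = (6, 0.75).
  primal value c^T x* = 14.25.
Solving the dual: y* = (1.25, 0, 0.75).
  dual value b^T y* = 14.25.
Strong duality: c^T x* = b^T y*. Confirmed.

14.25


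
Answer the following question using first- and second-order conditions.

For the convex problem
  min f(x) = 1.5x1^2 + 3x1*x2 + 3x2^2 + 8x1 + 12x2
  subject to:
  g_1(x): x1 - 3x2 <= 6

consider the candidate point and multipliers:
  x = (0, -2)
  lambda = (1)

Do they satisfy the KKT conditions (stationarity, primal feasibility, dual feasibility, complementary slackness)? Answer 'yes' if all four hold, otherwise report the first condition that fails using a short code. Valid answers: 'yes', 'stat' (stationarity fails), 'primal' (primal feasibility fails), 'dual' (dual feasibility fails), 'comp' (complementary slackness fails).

Gradient of f: grad f(x) = Q x + c = (2, 0)
Constraint values g_i(x) = a_i^T x - b_i:
  g_1((0, -2)) = 0
Stationarity residual: grad f(x) + sum_i lambda_i a_i = (3, -3)
  -> stationarity FAILS
Primal feasibility (all g_i <= 0): OK
Dual feasibility (all lambda_i >= 0): OK
Complementary slackness (lambda_i * g_i(x) = 0 for all i): OK

Verdict: the first failing condition is stationarity -> stat.

stat


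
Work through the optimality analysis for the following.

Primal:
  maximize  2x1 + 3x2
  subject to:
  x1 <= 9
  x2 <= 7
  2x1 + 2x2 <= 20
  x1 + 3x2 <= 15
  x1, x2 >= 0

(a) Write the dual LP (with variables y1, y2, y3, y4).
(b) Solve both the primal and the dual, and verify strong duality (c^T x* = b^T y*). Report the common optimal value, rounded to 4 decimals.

The standard primal-dual pair for 'max c^T x s.t. A x <= b, x >= 0' is:
  Dual:  min b^T y  s.t.  A^T y >= c,  y >= 0.

So the dual LP is:
  minimize  9y1 + 7y2 + 20y3 + 15y4
  subject to:
    y1 + 2y3 + y4 >= 2
    y2 + 2y3 + 3y4 >= 3
    y1, y2, y3, y4 >= 0

Solving the primal: x* = (7.5, 2.5).
  primal value c^T x* = 22.5.
Solving the dual: y* = (0, 0, 0.75, 0.5).
  dual value b^T y* = 22.5.
Strong duality: c^T x* = b^T y*. Confirmed.

22.5


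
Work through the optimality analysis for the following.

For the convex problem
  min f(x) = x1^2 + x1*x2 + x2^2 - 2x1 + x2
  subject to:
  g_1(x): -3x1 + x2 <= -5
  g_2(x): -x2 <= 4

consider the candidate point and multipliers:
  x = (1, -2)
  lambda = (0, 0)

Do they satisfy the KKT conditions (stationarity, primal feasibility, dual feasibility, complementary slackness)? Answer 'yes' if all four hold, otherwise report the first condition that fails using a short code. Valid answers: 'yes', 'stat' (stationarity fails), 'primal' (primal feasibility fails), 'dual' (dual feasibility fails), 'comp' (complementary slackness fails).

Gradient of f: grad f(x) = Q x + c = (-2, -2)
Constraint values g_i(x) = a_i^T x - b_i:
  g_1((1, -2)) = 0
  g_2((1, -2)) = -2
Stationarity residual: grad f(x) + sum_i lambda_i a_i = (-2, -2)
  -> stationarity FAILS
Primal feasibility (all g_i <= 0): OK
Dual feasibility (all lambda_i >= 0): OK
Complementary slackness (lambda_i * g_i(x) = 0 for all i): OK

Verdict: the first failing condition is stationarity -> stat.

stat


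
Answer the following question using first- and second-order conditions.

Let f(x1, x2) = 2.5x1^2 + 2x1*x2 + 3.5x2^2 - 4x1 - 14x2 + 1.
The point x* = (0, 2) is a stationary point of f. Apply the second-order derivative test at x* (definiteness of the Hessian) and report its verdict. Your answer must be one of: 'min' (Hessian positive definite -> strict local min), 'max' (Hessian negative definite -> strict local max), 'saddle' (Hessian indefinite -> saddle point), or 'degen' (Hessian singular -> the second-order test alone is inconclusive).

Compute the Hessian H = grad^2 f:
  H = [[5, 2], [2, 7]]
Verify stationarity: grad f(x*) = H x* + g = (0, 0).
Eigenvalues of H: 3.7639, 8.2361.
Both eigenvalues > 0, so H is positive definite -> x* is a strict local min.

min


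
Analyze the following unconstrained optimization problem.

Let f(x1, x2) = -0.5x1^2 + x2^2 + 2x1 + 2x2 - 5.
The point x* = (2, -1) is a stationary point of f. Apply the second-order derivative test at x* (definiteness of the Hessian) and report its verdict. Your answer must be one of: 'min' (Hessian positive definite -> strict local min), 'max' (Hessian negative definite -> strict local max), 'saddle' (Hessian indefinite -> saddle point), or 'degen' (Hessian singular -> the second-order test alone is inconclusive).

Compute the Hessian H = grad^2 f:
  H = [[-1, 0], [0, 2]]
Verify stationarity: grad f(x*) = H x* + g = (0, 0).
Eigenvalues of H: -1, 2.
Eigenvalues have mixed signs, so H is indefinite -> x* is a saddle point.

saddle


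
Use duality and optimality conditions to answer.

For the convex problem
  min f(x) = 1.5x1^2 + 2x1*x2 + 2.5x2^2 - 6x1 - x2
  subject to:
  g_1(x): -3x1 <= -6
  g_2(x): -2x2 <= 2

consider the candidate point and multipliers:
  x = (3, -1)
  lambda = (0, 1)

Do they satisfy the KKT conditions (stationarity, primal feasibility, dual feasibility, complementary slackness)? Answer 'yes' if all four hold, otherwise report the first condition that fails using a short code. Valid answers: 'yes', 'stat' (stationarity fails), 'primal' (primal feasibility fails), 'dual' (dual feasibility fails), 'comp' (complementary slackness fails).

Gradient of f: grad f(x) = Q x + c = (1, 0)
Constraint values g_i(x) = a_i^T x - b_i:
  g_1((3, -1)) = -3
  g_2((3, -1)) = 0
Stationarity residual: grad f(x) + sum_i lambda_i a_i = (1, -2)
  -> stationarity FAILS
Primal feasibility (all g_i <= 0): OK
Dual feasibility (all lambda_i >= 0): OK
Complementary slackness (lambda_i * g_i(x) = 0 for all i): OK

Verdict: the first failing condition is stationarity -> stat.

stat


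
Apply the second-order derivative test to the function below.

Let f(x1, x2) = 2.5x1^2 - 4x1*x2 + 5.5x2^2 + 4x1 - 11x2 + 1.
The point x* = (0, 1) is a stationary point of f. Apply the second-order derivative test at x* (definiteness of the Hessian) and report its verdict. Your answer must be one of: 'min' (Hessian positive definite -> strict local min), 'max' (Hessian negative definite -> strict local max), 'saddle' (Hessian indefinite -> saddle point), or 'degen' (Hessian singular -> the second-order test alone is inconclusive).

Compute the Hessian H = grad^2 f:
  H = [[5, -4], [-4, 11]]
Verify stationarity: grad f(x*) = H x* + g = (0, 0).
Eigenvalues of H: 3, 13.
Both eigenvalues > 0, so H is positive definite -> x* is a strict local min.

min


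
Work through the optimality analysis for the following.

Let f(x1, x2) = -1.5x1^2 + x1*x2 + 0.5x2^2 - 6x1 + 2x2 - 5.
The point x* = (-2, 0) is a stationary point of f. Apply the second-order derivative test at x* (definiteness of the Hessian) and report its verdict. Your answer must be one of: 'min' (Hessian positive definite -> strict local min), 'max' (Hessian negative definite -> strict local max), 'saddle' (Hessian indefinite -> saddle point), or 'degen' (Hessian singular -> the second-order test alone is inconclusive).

Compute the Hessian H = grad^2 f:
  H = [[-3, 1], [1, 1]]
Verify stationarity: grad f(x*) = H x* + g = (0, 0).
Eigenvalues of H: -3.2361, 1.2361.
Eigenvalues have mixed signs, so H is indefinite -> x* is a saddle point.

saddle


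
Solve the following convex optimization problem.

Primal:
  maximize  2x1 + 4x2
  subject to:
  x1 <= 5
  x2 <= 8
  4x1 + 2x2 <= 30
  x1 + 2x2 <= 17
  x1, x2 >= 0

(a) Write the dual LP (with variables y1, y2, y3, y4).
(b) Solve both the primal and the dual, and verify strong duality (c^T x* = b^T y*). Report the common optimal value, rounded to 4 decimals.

The standard primal-dual pair for 'max c^T x s.t. A x <= b, x >= 0' is:
  Dual:  min b^T y  s.t.  A^T y >= c,  y >= 0.

So the dual LP is:
  minimize  5y1 + 8y2 + 30y3 + 17y4
  subject to:
    y1 + 4y3 + y4 >= 2
    y2 + 2y3 + 2y4 >= 4
    y1, y2, y3, y4 >= 0

Solving the primal: x* = (4.3333, 6.3333).
  primal value c^T x* = 34.
Solving the dual: y* = (0, 0, 0, 2).
  dual value b^T y* = 34.
Strong duality: c^T x* = b^T y*. Confirmed.

34


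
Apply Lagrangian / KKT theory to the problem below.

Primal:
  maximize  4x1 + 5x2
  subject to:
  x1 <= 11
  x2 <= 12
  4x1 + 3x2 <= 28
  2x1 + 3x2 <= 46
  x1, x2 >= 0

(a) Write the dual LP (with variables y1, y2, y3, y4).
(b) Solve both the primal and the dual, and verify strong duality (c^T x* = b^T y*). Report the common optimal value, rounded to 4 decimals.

The standard primal-dual pair for 'max c^T x s.t. A x <= b, x >= 0' is:
  Dual:  min b^T y  s.t.  A^T y >= c,  y >= 0.

So the dual LP is:
  minimize  11y1 + 12y2 + 28y3 + 46y4
  subject to:
    y1 + 4y3 + 2y4 >= 4
    y2 + 3y3 + 3y4 >= 5
    y1, y2, y3, y4 >= 0

Solving the primal: x* = (0, 9.3333).
  primal value c^T x* = 46.6667.
Solving the dual: y* = (0, 0, 1.6667, 0).
  dual value b^T y* = 46.6667.
Strong duality: c^T x* = b^T y*. Confirmed.

46.6667


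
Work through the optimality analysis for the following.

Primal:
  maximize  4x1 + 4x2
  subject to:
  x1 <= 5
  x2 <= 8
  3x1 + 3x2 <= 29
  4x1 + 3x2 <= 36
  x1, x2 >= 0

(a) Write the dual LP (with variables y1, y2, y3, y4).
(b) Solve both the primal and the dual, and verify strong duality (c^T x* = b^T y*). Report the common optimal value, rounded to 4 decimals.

The standard primal-dual pair for 'max c^T x s.t. A x <= b, x >= 0' is:
  Dual:  min b^T y  s.t.  A^T y >= c,  y >= 0.

So the dual LP is:
  minimize  5y1 + 8y2 + 29y3 + 36y4
  subject to:
    y1 + 3y3 + 4y4 >= 4
    y2 + 3y3 + 3y4 >= 4
    y1, y2, y3, y4 >= 0

Solving the primal: x* = (5, 4.6667).
  primal value c^T x* = 38.6667.
Solving the dual: y* = (0, 0, 1.3333, 0).
  dual value b^T y* = 38.6667.
Strong duality: c^T x* = b^T y*. Confirmed.

38.6667


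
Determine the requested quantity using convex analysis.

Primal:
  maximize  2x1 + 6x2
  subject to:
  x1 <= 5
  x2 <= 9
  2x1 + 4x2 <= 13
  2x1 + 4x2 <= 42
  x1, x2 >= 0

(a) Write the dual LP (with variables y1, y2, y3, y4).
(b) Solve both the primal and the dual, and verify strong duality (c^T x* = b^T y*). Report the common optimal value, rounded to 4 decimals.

The standard primal-dual pair for 'max c^T x s.t. A x <= b, x >= 0' is:
  Dual:  min b^T y  s.t.  A^T y >= c,  y >= 0.

So the dual LP is:
  minimize  5y1 + 9y2 + 13y3 + 42y4
  subject to:
    y1 + 2y3 + 2y4 >= 2
    y2 + 4y3 + 4y4 >= 6
    y1, y2, y3, y4 >= 0

Solving the primal: x* = (0, 3.25).
  primal value c^T x* = 19.5.
Solving the dual: y* = (0, 0, 1.5, 0).
  dual value b^T y* = 19.5.
Strong duality: c^T x* = b^T y*. Confirmed.

19.5


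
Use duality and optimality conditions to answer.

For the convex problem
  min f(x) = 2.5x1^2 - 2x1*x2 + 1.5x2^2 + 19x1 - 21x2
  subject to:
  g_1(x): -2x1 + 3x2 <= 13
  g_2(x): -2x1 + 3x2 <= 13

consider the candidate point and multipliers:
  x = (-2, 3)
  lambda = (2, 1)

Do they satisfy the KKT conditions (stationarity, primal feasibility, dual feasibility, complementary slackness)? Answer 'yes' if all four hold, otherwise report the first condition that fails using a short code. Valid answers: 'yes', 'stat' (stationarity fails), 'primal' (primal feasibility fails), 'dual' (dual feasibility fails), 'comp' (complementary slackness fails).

Gradient of f: grad f(x) = Q x + c = (3, -8)
Constraint values g_i(x) = a_i^T x - b_i:
  g_1((-2, 3)) = 0
  g_2((-2, 3)) = 0
Stationarity residual: grad f(x) + sum_i lambda_i a_i = (-3, 1)
  -> stationarity FAILS
Primal feasibility (all g_i <= 0): OK
Dual feasibility (all lambda_i >= 0): OK
Complementary slackness (lambda_i * g_i(x) = 0 for all i): OK

Verdict: the first failing condition is stationarity -> stat.

stat


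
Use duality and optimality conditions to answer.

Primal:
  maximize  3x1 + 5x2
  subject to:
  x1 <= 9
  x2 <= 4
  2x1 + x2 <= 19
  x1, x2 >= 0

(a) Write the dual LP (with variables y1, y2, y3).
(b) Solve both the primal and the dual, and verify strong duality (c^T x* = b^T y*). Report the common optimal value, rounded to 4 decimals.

The standard primal-dual pair for 'max c^T x s.t. A x <= b, x >= 0' is:
  Dual:  min b^T y  s.t.  A^T y >= c,  y >= 0.

So the dual LP is:
  minimize  9y1 + 4y2 + 19y3
  subject to:
    y1 + 2y3 >= 3
    y2 + y3 >= 5
    y1, y2, y3 >= 0

Solving the primal: x* = (7.5, 4).
  primal value c^T x* = 42.5.
Solving the dual: y* = (0, 3.5, 1.5).
  dual value b^T y* = 42.5.
Strong duality: c^T x* = b^T y*. Confirmed.

42.5


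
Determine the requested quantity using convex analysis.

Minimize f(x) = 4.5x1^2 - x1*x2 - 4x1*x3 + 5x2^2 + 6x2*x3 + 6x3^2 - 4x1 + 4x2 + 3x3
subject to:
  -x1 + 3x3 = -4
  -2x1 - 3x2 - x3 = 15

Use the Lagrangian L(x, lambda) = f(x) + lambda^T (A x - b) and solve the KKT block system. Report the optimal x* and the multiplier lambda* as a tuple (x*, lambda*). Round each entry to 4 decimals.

Form the Lagrangian:
  L(x, lambda) = (1/2) x^T Q x + c^T x + lambda^T (A x - b)
Stationarity (grad_x L = 0): Q x + c + A^T lambda = 0.
Primal feasibility: A x = b.

This gives the KKT block system:
  [ Q   A^T ] [ x     ]   [-c ]
  [ A    0  ] [ lambda ] = [ b ]

Solving the linear system:
  x*      = (-2.5482, -2.5736, -2.1827)
  lambda* = (5.8934, -10.7614)
  f(x*)   = 89.1726

x* = (-2.5482, -2.5736, -2.1827), lambda* = (5.8934, -10.7614)


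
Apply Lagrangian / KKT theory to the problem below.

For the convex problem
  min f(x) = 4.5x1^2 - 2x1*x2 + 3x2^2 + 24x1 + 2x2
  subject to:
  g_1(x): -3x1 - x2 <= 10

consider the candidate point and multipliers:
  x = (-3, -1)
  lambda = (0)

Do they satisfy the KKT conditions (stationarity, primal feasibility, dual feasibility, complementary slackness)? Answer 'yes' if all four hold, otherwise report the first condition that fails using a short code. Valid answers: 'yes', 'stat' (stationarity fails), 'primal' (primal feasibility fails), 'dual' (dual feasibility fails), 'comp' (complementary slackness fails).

Gradient of f: grad f(x) = Q x + c = (-1, 2)
Constraint values g_i(x) = a_i^T x - b_i:
  g_1((-3, -1)) = 0
Stationarity residual: grad f(x) + sum_i lambda_i a_i = (-1, 2)
  -> stationarity FAILS
Primal feasibility (all g_i <= 0): OK
Dual feasibility (all lambda_i >= 0): OK
Complementary slackness (lambda_i * g_i(x) = 0 for all i): OK

Verdict: the first failing condition is stationarity -> stat.

stat


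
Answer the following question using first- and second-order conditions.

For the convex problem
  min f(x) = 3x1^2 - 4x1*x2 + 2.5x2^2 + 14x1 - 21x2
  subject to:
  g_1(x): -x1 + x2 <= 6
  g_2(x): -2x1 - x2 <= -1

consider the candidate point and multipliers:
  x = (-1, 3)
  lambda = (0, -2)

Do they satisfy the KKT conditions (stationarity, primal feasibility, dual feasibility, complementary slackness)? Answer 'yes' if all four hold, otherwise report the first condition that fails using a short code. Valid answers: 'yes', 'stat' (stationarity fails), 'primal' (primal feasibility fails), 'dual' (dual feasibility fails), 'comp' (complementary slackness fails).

Gradient of f: grad f(x) = Q x + c = (-4, -2)
Constraint values g_i(x) = a_i^T x - b_i:
  g_1((-1, 3)) = -2
  g_2((-1, 3)) = 0
Stationarity residual: grad f(x) + sum_i lambda_i a_i = (0, 0)
  -> stationarity OK
Primal feasibility (all g_i <= 0): OK
Dual feasibility (all lambda_i >= 0): FAILS
Complementary slackness (lambda_i * g_i(x) = 0 for all i): OK

Verdict: the first failing condition is dual_feasibility -> dual.

dual


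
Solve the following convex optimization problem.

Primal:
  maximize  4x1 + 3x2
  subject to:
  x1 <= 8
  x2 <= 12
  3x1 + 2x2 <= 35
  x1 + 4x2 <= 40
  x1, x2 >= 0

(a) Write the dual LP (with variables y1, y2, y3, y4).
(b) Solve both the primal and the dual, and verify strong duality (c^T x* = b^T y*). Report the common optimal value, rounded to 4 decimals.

The standard primal-dual pair for 'max c^T x s.t. A x <= b, x >= 0' is:
  Dual:  min b^T y  s.t.  A^T y >= c,  y >= 0.

So the dual LP is:
  minimize  8y1 + 12y2 + 35y3 + 40y4
  subject to:
    y1 + 3y3 + y4 >= 4
    y2 + 2y3 + 4y4 >= 3
    y1, y2, y3, y4 >= 0

Solving the primal: x* = (6, 8.5).
  primal value c^T x* = 49.5.
Solving the dual: y* = (0, 0, 1.3, 0.1).
  dual value b^T y* = 49.5.
Strong duality: c^T x* = b^T y*. Confirmed.

49.5


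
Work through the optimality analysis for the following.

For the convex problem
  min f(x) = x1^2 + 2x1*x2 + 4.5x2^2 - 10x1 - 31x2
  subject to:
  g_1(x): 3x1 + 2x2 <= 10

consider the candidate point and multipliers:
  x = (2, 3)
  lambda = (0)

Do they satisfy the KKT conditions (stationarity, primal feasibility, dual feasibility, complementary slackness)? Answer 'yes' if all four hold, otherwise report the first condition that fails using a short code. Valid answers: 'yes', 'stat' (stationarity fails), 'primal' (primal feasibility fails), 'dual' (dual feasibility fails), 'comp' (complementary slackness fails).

Gradient of f: grad f(x) = Q x + c = (0, 0)
Constraint values g_i(x) = a_i^T x - b_i:
  g_1((2, 3)) = 2
Stationarity residual: grad f(x) + sum_i lambda_i a_i = (0, 0)
  -> stationarity OK
Primal feasibility (all g_i <= 0): FAILS
Dual feasibility (all lambda_i >= 0): OK
Complementary slackness (lambda_i * g_i(x) = 0 for all i): OK

Verdict: the first failing condition is primal_feasibility -> primal.

primal


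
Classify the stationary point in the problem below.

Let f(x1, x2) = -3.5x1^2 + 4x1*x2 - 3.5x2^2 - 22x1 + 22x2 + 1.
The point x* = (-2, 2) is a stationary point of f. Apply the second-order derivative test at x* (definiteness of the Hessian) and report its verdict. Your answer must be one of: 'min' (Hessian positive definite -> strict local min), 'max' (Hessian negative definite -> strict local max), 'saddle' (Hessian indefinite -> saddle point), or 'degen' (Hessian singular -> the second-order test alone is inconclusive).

Compute the Hessian H = grad^2 f:
  H = [[-7, 4], [4, -7]]
Verify stationarity: grad f(x*) = H x* + g = (0, 0).
Eigenvalues of H: -11, -3.
Both eigenvalues < 0, so H is negative definite -> x* is a strict local max.

max


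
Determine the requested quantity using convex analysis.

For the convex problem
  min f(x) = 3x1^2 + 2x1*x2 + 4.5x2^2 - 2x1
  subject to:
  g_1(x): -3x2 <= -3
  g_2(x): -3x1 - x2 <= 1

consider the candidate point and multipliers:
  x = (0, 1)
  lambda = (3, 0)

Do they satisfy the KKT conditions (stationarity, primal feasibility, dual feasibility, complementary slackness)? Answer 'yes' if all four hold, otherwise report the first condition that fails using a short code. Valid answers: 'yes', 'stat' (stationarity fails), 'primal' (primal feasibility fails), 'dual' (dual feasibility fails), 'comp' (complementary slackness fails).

Gradient of f: grad f(x) = Q x + c = (0, 9)
Constraint values g_i(x) = a_i^T x - b_i:
  g_1((0, 1)) = 0
  g_2((0, 1)) = -2
Stationarity residual: grad f(x) + sum_i lambda_i a_i = (0, 0)
  -> stationarity OK
Primal feasibility (all g_i <= 0): OK
Dual feasibility (all lambda_i >= 0): OK
Complementary slackness (lambda_i * g_i(x) = 0 for all i): OK

Verdict: yes, KKT holds.

yes


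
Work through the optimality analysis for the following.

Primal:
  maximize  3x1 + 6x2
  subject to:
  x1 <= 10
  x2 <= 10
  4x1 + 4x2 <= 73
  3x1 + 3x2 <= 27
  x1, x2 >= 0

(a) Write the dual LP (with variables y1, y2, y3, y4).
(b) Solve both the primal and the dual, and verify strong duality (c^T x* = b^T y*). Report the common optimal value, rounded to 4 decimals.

The standard primal-dual pair for 'max c^T x s.t. A x <= b, x >= 0' is:
  Dual:  min b^T y  s.t.  A^T y >= c,  y >= 0.

So the dual LP is:
  minimize  10y1 + 10y2 + 73y3 + 27y4
  subject to:
    y1 + 4y3 + 3y4 >= 3
    y2 + 4y3 + 3y4 >= 6
    y1, y2, y3, y4 >= 0

Solving the primal: x* = (0, 9).
  primal value c^T x* = 54.
Solving the dual: y* = (0, 0, 0, 2).
  dual value b^T y* = 54.
Strong duality: c^T x* = b^T y*. Confirmed.

54


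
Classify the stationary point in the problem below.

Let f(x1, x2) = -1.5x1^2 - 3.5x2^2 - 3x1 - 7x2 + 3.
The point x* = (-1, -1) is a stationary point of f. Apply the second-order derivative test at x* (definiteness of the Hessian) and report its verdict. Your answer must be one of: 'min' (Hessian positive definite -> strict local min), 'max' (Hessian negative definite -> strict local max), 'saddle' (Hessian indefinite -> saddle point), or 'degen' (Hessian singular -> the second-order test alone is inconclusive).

Compute the Hessian H = grad^2 f:
  H = [[-3, 0], [0, -7]]
Verify stationarity: grad f(x*) = H x* + g = (0, 0).
Eigenvalues of H: -7, -3.
Both eigenvalues < 0, so H is negative definite -> x* is a strict local max.

max


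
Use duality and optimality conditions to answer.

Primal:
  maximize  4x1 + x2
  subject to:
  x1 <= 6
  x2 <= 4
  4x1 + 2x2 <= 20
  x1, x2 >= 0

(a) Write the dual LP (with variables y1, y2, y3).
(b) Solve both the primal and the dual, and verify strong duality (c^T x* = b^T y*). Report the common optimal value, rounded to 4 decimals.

The standard primal-dual pair for 'max c^T x s.t. A x <= b, x >= 0' is:
  Dual:  min b^T y  s.t.  A^T y >= c,  y >= 0.

So the dual LP is:
  minimize  6y1 + 4y2 + 20y3
  subject to:
    y1 + 4y3 >= 4
    y2 + 2y3 >= 1
    y1, y2, y3 >= 0

Solving the primal: x* = (5, 0).
  primal value c^T x* = 20.
Solving the dual: y* = (0, 0, 1).
  dual value b^T y* = 20.
Strong duality: c^T x* = b^T y*. Confirmed.

20


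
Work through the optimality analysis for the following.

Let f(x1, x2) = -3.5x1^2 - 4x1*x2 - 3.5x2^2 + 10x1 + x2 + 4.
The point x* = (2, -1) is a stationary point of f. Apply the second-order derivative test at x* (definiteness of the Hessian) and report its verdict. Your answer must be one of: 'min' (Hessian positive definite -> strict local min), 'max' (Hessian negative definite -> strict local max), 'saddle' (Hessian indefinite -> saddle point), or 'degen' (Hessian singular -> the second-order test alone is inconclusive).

Compute the Hessian H = grad^2 f:
  H = [[-7, -4], [-4, -7]]
Verify stationarity: grad f(x*) = H x* + g = (0, 0).
Eigenvalues of H: -11, -3.
Both eigenvalues < 0, so H is negative definite -> x* is a strict local max.

max


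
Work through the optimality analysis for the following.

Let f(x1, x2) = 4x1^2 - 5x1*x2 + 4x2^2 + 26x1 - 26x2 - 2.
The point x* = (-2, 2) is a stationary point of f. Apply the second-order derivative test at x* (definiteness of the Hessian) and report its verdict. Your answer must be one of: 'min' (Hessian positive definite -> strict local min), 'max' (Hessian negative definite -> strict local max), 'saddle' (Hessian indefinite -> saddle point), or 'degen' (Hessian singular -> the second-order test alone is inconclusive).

Compute the Hessian H = grad^2 f:
  H = [[8, -5], [-5, 8]]
Verify stationarity: grad f(x*) = H x* + g = (0, 0).
Eigenvalues of H: 3, 13.
Both eigenvalues > 0, so H is positive definite -> x* is a strict local min.

min


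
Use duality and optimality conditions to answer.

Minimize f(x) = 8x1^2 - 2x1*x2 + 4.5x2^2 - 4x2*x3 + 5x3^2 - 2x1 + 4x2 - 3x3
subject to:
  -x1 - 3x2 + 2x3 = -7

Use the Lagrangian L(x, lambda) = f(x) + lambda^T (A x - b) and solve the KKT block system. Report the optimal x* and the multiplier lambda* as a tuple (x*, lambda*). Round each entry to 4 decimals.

Form the Lagrangian:
  L(x, lambda) = (1/2) x^T Q x + c^T x + lambda^T (A x - b)
Stationarity (grad_x L = 0): Q x + c + A^T lambda = 0.
Primal feasibility: A x = b.

This gives the KKT block system:
  [ Q   A^T ] [ x     ]   [-c ]
  [ A    0  ] [ lambda ] = [ b ]

Solving the linear system:
  x*      = (0.7834, 1.8594, -0.3192)
  lambda* = (6.8149)
  f(x*)   = 27.2665

x* = (0.7834, 1.8594, -0.3192), lambda* = (6.8149)


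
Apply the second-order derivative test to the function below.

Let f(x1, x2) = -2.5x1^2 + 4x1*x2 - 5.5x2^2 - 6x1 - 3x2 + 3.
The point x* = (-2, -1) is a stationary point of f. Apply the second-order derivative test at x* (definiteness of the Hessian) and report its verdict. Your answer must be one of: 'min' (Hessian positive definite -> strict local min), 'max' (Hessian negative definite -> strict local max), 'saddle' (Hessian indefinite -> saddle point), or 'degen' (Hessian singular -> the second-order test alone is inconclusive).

Compute the Hessian H = grad^2 f:
  H = [[-5, 4], [4, -11]]
Verify stationarity: grad f(x*) = H x* + g = (0, 0).
Eigenvalues of H: -13, -3.
Both eigenvalues < 0, so H is negative definite -> x* is a strict local max.

max


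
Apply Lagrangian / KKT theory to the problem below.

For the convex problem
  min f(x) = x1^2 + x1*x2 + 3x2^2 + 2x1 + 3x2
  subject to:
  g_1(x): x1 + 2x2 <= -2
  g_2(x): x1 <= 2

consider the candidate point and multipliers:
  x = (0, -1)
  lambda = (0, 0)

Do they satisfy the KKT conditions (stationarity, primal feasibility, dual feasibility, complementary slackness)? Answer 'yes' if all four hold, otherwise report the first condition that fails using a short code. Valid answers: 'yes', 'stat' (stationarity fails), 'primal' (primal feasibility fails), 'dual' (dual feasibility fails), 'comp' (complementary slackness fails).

Gradient of f: grad f(x) = Q x + c = (1, -3)
Constraint values g_i(x) = a_i^T x - b_i:
  g_1((0, -1)) = 0
  g_2((0, -1)) = -2
Stationarity residual: grad f(x) + sum_i lambda_i a_i = (1, -3)
  -> stationarity FAILS
Primal feasibility (all g_i <= 0): OK
Dual feasibility (all lambda_i >= 0): OK
Complementary slackness (lambda_i * g_i(x) = 0 for all i): OK

Verdict: the first failing condition is stationarity -> stat.

stat


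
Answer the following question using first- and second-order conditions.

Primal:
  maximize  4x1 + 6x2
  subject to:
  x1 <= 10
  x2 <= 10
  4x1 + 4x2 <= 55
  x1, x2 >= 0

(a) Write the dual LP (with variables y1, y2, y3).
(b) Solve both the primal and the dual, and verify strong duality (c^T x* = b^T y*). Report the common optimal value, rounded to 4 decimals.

The standard primal-dual pair for 'max c^T x s.t. A x <= b, x >= 0' is:
  Dual:  min b^T y  s.t.  A^T y >= c,  y >= 0.

So the dual LP is:
  minimize  10y1 + 10y2 + 55y3
  subject to:
    y1 + 4y3 >= 4
    y2 + 4y3 >= 6
    y1, y2, y3 >= 0

Solving the primal: x* = (3.75, 10).
  primal value c^T x* = 75.
Solving the dual: y* = (0, 2, 1).
  dual value b^T y* = 75.
Strong duality: c^T x* = b^T y*. Confirmed.

75


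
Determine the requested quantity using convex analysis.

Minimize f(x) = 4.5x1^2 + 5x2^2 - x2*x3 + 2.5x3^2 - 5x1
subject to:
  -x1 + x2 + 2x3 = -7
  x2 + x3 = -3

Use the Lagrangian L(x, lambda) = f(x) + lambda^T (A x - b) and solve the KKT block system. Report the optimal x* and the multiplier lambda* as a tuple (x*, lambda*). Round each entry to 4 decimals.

Form the Lagrangian:
  L(x, lambda) = (1/2) x^T Q x + c^T x + lambda^T (A x - b)
Stationarity (grad_x L = 0): Q x + c + A^T lambda = 0.
Primal feasibility: A x = b.

This gives the KKT block system:
  [ Q   A^T ] [ x     ]   [-c ]
  [ A    0  ] [ lambda ] = [ b ]

Solving the linear system:
  x*      = (1.5385, -0.5385, -2.4615)
  lambda* = (8.8462, -5.9231)
  f(x*)   = 18.2308

x* = (1.5385, -0.5385, -2.4615), lambda* = (8.8462, -5.9231)


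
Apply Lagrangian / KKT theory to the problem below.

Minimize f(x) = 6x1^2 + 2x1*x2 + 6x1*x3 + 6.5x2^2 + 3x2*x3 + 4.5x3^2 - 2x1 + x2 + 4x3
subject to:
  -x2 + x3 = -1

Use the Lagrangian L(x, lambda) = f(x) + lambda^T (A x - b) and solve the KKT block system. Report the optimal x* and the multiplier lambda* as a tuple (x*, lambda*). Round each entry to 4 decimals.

Form the Lagrangian:
  L(x, lambda) = (1/2) x^T Q x + c^T x + lambda^T (A x - b)
Stationarity (grad_x L = 0): Q x + c + A^T lambda = 0.
Primal feasibility: A x = b.

This gives the KKT block system:
  [ Q   A^T ] [ x     ]   [-c ]
  [ A    0  ] [ lambda ] = [ b ]

Solving the linear system:
  x*      = (0.6176, 0.0735, -0.9265)
  lambda* = (0.4118)
  f(x*)   = -2.2279

x* = (0.6176, 0.0735, -0.9265), lambda* = (0.4118)


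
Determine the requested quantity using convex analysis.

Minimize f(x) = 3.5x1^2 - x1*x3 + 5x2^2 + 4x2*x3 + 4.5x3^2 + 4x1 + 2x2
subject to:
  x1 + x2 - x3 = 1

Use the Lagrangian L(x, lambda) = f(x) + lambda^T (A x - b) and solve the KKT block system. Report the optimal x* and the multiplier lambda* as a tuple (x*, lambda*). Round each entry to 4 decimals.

Form the Lagrangian:
  L(x, lambda) = (1/2) x^T Q x + c^T x + lambda^T (A x - b)
Stationarity (grad_x L = 0): Q x + c + A^T lambda = 0.
Primal feasibility: A x = b.

This gives the KKT block system:
  [ Q   A^T ] [ x     ]   [-c ]
  [ A    0  ] [ lambda ] = [ b ]

Solving the linear system:
  x*      = (-0.1026, 0.453, -0.6496)
  lambda* = (-3.9316)
  f(x*)   = 2.2137

x* = (-0.1026, 0.453, -0.6496), lambda* = (-3.9316)


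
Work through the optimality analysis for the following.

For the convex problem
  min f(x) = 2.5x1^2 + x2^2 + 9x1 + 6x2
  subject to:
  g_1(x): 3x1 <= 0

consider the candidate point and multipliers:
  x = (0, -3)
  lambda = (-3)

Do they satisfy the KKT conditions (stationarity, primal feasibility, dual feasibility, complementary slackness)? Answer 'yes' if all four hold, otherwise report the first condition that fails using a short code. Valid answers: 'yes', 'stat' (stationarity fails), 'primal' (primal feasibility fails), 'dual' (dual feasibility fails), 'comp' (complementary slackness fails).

Gradient of f: grad f(x) = Q x + c = (9, 0)
Constraint values g_i(x) = a_i^T x - b_i:
  g_1((0, -3)) = 0
Stationarity residual: grad f(x) + sum_i lambda_i a_i = (0, 0)
  -> stationarity OK
Primal feasibility (all g_i <= 0): OK
Dual feasibility (all lambda_i >= 0): FAILS
Complementary slackness (lambda_i * g_i(x) = 0 for all i): OK

Verdict: the first failing condition is dual_feasibility -> dual.

dual


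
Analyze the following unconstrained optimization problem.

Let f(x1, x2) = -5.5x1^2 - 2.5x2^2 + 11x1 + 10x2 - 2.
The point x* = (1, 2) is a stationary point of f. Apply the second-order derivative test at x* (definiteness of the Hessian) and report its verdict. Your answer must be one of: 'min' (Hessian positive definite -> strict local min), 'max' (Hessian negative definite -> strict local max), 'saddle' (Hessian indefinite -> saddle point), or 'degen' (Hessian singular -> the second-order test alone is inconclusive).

Compute the Hessian H = grad^2 f:
  H = [[-11, 0], [0, -5]]
Verify stationarity: grad f(x*) = H x* + g = (0, 0).
Eigenvalues of H: -11, -5.
Both eigenvalues < 0, so H is negative definite -> x* is a strict local max.

max


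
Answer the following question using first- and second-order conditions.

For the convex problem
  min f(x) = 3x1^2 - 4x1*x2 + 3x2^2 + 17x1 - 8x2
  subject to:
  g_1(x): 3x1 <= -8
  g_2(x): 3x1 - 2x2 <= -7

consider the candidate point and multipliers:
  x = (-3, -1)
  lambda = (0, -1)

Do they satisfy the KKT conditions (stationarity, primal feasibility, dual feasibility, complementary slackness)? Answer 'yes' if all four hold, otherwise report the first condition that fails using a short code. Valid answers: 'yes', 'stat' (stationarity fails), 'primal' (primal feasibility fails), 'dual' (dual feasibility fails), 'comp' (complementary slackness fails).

Gradient of f: grad f(x) = Q x + c = (3, -2)
Constraint values g_i(x) = a_i^T x - b_i:
  g_1((-3, -1)) = -1
  g_2((-3, -1)) = 0
Stationarity residual: grad f(x) + sum_i lambda_i a_i = (0, 0)
  -> stationarity OK
Primal feasibility (all g_i <= 0): OK
Dual feasibility (all lambda_i >= 0): FAILS
Complementary slackness (lambda_i * g_i(x) = 0 for all i): OK

Verdict: the first failing condition is dual_feasibility -> dual.

dual


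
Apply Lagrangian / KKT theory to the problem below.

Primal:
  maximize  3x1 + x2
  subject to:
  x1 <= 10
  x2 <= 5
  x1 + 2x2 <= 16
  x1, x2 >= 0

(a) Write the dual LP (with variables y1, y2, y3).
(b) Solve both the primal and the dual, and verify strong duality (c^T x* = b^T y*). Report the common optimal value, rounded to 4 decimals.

The standard primal-dual pair for 'max c^T x s.t. A x <= b, x >= 0' is:
  Dual:  min b^T y  s.t.  A^T y >= c,  y >= 0.

So the dual LP is:
  minimize  10y1 + 5y2 + 16y3
  subject to:
    y1 + y3 >= 3
    y2 + 2y3 >= 1
    y1, y2, y3 >= 0

Solving the primal: x* = (10, 3).
  primal value c^T x* = 33.
Solving the dual: y* = (2.5, 0, 0.5).
  dual value b^T y* = 33.
Strong duality: c^T x* = b^T y*. Confirmed.

33


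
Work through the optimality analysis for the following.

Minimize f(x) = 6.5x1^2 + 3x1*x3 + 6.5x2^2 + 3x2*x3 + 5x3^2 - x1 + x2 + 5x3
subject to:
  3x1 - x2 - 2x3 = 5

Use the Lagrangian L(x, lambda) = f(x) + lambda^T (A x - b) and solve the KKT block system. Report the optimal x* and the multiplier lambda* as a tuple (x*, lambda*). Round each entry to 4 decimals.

Form the Lagrangian:
  L(x, lambda) = (1/2) x^T Q x + c^T x + lambda^T (A x - b)
Stationarity (grad_x L = 0): Q x + c + A^T lambda = 0.
Primal feasibility: A x = b.

This gives the KKT block system:
  [ Q   A^T ] [ x     ]   [-c ]
  [ A    0  ] [ lambda ] = [ b ]

Solving the linear system:
  x*      = (0.8685, 0.0326, -1.2136)
  lambda* = (-2.2164)
  f(x*)   = 2.0891

x* = (0.8685, 0.0326, -1.2136), lambda* = (-2.2164)


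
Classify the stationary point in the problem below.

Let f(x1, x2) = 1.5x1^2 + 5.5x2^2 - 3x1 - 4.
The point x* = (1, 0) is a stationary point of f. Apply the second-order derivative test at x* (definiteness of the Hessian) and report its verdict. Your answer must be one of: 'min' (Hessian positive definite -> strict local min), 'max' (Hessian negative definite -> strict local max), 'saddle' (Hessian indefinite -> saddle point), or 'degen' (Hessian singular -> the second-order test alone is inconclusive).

Compute the Hessian H = grad^2 f:
  H = [[3, 0], [0, 11]]
Verify stationarity: grad f(x*) = H x* + g = (0, 0).
Eigenvalues of H: 3, 11.
Both eigenvalues > 0, so H is positive definite -> x* is a strict local min.

min


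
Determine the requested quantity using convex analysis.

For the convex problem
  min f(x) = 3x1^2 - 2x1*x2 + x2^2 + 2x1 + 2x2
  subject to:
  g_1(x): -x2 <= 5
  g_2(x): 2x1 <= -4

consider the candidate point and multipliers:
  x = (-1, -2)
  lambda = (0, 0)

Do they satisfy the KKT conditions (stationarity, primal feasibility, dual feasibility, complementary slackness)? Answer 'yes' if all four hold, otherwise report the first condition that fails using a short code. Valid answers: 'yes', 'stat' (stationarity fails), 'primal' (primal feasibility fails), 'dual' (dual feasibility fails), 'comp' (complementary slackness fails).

Gradient of f: grad f(x) = Q x + c = (0, 0)
Constraint values g_i(x) = a_i^T x - b_i:
  g_1((-1, -2)) = -3
  g_2((-1, -2)) = 2
Stationarity residual: grad f(x) + sum_i lambda_i a_i = (0, 0)
  -> stationarity OK
Primal feasibility (all g_i <= 0): FAILS
Dual feasibility (all lambda_i >= 0): OK
Complementary slackness (lambda_i * g_i(x) = 0 for all i): OK

Verdict: the first failing condition is primal_feasibility -> primal.

primal


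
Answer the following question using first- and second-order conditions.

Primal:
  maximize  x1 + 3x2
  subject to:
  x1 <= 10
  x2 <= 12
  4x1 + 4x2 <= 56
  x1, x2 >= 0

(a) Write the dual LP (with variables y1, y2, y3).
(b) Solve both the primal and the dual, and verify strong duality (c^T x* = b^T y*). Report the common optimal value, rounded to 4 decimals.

The standard primal-dual pair for 'max c^T x s.t. A x <= b, x >= 0' is:
  Dual:  min b^T y  s.t.  A^T y >= c,  y >= 0.

So the dual LP is:
  minimize  10y1 + 12y2 + 56y3
  subject to:
    y1 + 4y3 >= 1
    y2 + 4y3 >= 3
    y1, y2, y3 >= 0

Solving the primal: x* = (2, 12).
  primal value c^T x* = 38.
Solving the dual: y* = (0, 2, 0.25).
  dual value b^T y* = 38.
Strong duality: c^T x* = b^T y*. Confirmed.

38


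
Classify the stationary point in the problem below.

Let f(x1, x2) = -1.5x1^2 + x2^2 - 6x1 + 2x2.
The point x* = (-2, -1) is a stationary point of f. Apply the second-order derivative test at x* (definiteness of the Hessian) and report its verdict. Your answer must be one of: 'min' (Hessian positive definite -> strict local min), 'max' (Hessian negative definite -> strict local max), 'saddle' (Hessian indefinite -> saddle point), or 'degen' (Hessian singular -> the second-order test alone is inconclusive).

Compute the Hessian H = grad^2 f:
  H = [[-3, 0], [0, 2]]
Verify stationarity: grad f(x*) = H x* + g = (0, 0).
Eigenvalues of H: -3, 2.
Eigenvalues have mixed signs, so H is indefinite -> x* is a saddle point.

saddle


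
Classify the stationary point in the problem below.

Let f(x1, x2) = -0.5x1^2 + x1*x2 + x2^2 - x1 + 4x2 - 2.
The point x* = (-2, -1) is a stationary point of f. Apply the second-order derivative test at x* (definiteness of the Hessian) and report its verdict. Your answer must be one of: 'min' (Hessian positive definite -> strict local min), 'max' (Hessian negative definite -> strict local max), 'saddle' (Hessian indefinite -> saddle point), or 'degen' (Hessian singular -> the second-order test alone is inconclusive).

Compute the Hessian H = grad^2 f:
  H = [[-1, 1], [1, 2]]
Verify stationarity: grad f(x*) = H x* + g = (0, 0).
Eigenvalues of H: -1.3028, 2.3028.
Eigenvalues have mixed signs, so H is indefinite -> x* is a saddle point.

saddle


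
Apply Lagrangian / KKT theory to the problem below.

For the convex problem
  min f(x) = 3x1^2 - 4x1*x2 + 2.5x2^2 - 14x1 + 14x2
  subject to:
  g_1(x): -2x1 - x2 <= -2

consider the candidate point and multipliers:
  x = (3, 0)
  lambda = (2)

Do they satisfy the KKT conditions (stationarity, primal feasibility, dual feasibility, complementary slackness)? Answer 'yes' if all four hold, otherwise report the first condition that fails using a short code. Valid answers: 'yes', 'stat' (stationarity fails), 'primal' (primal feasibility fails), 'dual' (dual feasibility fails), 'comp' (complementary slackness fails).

Gradient of f: grad f(x) = Q x + c = (4, 2)
Constraint values g_i(x) = a_i^T x - b_i:
  g_1((3, 0)) = -4
Stationarity residual: grad f(x) + sum_i lambda_i a_i = (0, 0)
  -> stationarity OK
Primal feasibility (all g_i <= 0): OK
Dual feasibility (all lambda_i >= 0): OK
Complementary slackness (lambda_i * g_i(x) = 0 for all i): FAILS

Verdict: the first failing condition is complementary_slackness -> comp.

comp


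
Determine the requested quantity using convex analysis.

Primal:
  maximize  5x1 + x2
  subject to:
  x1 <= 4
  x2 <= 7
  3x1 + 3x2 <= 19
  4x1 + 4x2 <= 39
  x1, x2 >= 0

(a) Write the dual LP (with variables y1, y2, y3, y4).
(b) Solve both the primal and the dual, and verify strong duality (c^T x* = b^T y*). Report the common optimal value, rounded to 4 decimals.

The standard primal-dual pair for 'max c^T x s.t. A x <= b, x >= 0' is:
  Dual:  min b^T y  s.t.  A^T y >= c,  y >= 0.

So the dual LP is:
  minimize  4y1 + 7y2 + 19y3 + 39y4
  subject to:
    y1 + 3y3 + 4y4 >= 5
    y2 + 3y3 + 4y4 >= 1
    y1, y2, y3, y4 >= 0

Solving the primal: x* = (4, 2.3333).
  primal value c^T x* = 22.3333.
Solving the dual: y* = (4, 0, 0.3333, 0).
  dual value b^T y* = 22.3333.
Strong duality: c^T x* = b^T y*. Confirmed.

22.3333
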